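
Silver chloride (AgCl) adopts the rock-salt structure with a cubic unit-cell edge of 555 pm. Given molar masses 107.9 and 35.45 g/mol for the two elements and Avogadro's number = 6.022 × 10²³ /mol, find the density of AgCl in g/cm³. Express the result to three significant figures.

5.57 g/cm³

The rock-salt structure contains Z = 4 formula units per cell; M(AgCl) = 107.9 + 35.45 = 143.35 g/mol.
a³ = (5.550 × 10^-8 cm)³ = 1.710 × 10^-22 cm³.
ρ = 4 × 143.35 / (6.022 × 10²³ × 1.710 × 10^-22) = 5.570 g/cm³.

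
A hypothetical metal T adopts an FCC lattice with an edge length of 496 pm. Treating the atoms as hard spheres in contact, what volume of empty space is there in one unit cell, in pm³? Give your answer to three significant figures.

In an FCC lattice atoms touch along the face diagonal, so √2·a = 4r, so r = 0.3536a = 175.4 pm.
V_cell = a³ = 1.220 × 10^8 pm³; V_atoms = 4 × (4/3)πr³ = 9.036 × 10^7 pm³.
Empty space = 1.220 × 10^8 − 9.036 × 10^7 = 3.17 × 10^7 pm³.

3.17 × 10^7 pm³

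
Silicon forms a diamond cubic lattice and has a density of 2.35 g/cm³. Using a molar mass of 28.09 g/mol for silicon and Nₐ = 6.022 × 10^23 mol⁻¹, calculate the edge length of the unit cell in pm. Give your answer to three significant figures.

542 pm

With Z = 8 atoms per diamond cubic cell, a³ = Z·M/(N_A·ρ) = 8 × 28.09 / (6.022 × 10²³ × 2.350 g/cm³) = 1.588 × 10^-22 cm³.
a = (1.588 × 10^-22)^(1/3) = 5.415 × 10^-8 cm = 542 pm.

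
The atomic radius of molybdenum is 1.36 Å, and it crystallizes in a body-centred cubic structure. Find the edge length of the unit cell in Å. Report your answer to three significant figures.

3.14 Å

In a BCC lattice, atoms touch along the body diagonal, so √3·a = 4r.
a = 4r/√3 = 4 × 1.36 / 1.7321 = 3.14 Å.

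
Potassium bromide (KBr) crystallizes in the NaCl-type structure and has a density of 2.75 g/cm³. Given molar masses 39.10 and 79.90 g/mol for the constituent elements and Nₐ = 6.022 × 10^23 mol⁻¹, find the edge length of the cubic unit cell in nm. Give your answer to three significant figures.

0.660 nm

M(KBr) = 119.0 g/mol; Z = 4 formula units per cell.
a³ = Z·M/(N_A·ρ) = 4 × 119.0 / (6.022 × 10²³ × 2.75) = 2.874 × 10^-22 cm³, so a = 6.600 × 10^-8 cm = 0.660 nm.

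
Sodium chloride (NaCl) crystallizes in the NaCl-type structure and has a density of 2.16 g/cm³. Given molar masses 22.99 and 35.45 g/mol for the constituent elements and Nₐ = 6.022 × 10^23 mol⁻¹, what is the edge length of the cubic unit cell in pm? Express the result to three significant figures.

M(NaCl) = 58.44 g/mol; Z = 4 formula units per cell.
a³ = Z·M/(N_A·ρ) = 4 × 58.44 / (6.022 × 10²³ × 2.16) = 1.797 × 10^-22 cm³, so a = 5.643 × 10^-8 cm = 564 pm.

564 pm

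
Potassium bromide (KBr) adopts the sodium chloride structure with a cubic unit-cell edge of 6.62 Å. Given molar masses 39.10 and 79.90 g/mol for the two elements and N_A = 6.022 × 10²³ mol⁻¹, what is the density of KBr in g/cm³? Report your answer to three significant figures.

The sodium chloride structure contains Z = 4 formula units per cell; M(KBr) = 39.10 + 79.90 = 119.0 g/mol.
a³ = (6.620 × 10^-8 cm)³ = 2.901 × 10^-22 cm³.
ρ = 4 × 119.0 / (6.022 × 10²³ × 2.901 × 10^-22) = 2.725 g/cm³.

2.72 g/cm³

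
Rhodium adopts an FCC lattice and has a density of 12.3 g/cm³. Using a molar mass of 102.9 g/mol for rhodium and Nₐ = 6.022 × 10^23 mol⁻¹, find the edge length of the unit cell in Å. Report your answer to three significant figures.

With Z = 4 atoms per FCC cell, a³ = Z·M/(N_A·ρ) = 4 × 102.9 / (6.022 × 10²³ × 12.30 g/cm³) = 5.557 × 10^-23 cm³.
a = (5.557 × 10^-23)^(1/3) = 3.816 × 10^-8 cm = 3.82 Å.

3.82 Å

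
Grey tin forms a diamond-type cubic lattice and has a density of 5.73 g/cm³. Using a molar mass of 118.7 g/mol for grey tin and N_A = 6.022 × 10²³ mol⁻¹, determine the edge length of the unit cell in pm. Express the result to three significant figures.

650 pm

With Z = 8 atoms per diamond cubic cell, a³ = Z·M/(N_A·ρ) = 8 × 118.7 / (6.022 × 10²³ × 5.730 g/cm³) = 2.752 × 10^-22 cm³.
a = (2.752 × 10^-22)^(1/3) = 6.505 × 10^-8 cm = 650 pm.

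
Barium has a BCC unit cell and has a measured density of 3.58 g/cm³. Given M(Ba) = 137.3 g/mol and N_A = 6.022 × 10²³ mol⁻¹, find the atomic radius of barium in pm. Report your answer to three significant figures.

For a BCC cell (Z = 2), a³ = Z·M/(N_A·ρ) = 2 × 137.3 / (6.022 × 10²³ × 3.580) = 1.274 × 10^-22 cm³, so a = 5.031 × 10^-8 cm = 503.1 pm.
Atoms touch along the body diagonal, so √3·a = 4r, so r = 0.4330 × a = 218 pm.

218 pm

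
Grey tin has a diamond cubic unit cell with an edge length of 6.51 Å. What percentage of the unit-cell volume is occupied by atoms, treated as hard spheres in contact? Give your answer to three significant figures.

In a diamond cubic lattice nearest neighbors lie along the body diagonal with √3·a = 8r, so r = 0.2165a = 1.409 Å.
Packing fraction = Z·(4/3)πr³ / a³ = 8 × (4/3)π × (1.409)³ / (6.51)³ = 0.3401 = 34.0%.

34.0%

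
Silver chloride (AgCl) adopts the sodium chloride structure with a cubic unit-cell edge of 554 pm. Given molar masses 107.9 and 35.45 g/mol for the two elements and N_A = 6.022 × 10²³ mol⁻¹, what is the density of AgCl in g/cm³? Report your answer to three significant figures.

5.60 g/cm³

The sodium chloride structure contains Z = 4 formula units per cell; M(AgCl) = 107.9 + 35.45 = 143.35 g/mol.
a³ = (5.540 × 10^-8 cm)³ = 1.700 × 10^-22 cm³.
ρ = 4 × 143.35 / (6.022 × 10²³ × 1.700 × 10^-22) = 5.600 g/cm³.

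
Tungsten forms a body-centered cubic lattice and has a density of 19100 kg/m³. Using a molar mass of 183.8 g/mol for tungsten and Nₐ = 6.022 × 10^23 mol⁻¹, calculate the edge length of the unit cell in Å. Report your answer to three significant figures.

3.17 Å

With Z = 2 atoms per BCC cell, a³ = Z·M/(N_A·ρ) = 2 × 183.8 / (6.022 × 10²³ × 19.10 g/cm³) = 3.196 × 10^-23 cm³.
a = (3.196 × 10^-23)^(1/3) = 3.173 × 10^-8 cm = 3.17 Å.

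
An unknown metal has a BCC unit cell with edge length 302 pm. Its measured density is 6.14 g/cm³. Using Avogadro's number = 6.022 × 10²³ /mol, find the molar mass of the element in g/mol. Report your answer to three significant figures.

50.9 g/mol

A BCC cell has Z = 2 atoms; a = 3.020 × 10^-8 cm.
M = ρ·N_A·a³/Z = 6.14 × 6.022 × 10²³ × 2.754 × 10^-23 / 2 = 50.9 g/mol.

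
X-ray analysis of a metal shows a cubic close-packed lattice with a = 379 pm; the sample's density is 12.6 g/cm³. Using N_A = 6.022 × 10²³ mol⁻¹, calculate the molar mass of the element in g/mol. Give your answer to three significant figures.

103 g/mol

An FCC cell has Z = 4 atoms; a = 3.790 × 10^-8 cm.
M = ρ·N_A·a³/Z = 12.6 × 6.022 × 10²³ × 5.444 × 10^-23 / 4 = 103 g/mol.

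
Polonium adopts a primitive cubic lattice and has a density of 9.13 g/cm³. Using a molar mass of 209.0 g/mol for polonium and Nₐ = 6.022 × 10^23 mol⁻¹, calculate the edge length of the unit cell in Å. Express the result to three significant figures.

3.36 Å

With Z = 1 atom per simple cubic cell, a³ = Z·M/(N_A·ρ) = 1 × 209.0 / (6.022 × 10²³ × 9.130 g/cm³) = 3.801 × 10^-23 cm³.
a = (3.801 × 10^-23)^(1/3) = 3.362 × 10^-8 cm = 3.36 Å.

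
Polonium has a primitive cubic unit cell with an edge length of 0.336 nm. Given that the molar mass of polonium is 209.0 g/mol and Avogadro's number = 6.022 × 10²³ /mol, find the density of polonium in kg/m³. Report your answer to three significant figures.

9150 kg/m³

A simple cubic unit cell contains Z = 1 atom.
Cell volume: a³ = (0.336 nm)³ = (3.360 × 10^-8 cm)³ = 3.793 × 10^-23 cm³.
ρ = Z·M/(N_A·a³) = 1 × 209.0 / (6.022 × 10²³ × 3.793 × 10^-23) = 9.149 g/cm³ = 9150 kg/m³.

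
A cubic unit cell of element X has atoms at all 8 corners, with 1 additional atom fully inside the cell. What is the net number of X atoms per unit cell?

Corner atoms are shared by 8 cells (1/8 each), interior atoms are unshared.
Net atoms = 8 × 1/8 + 1 = 1 + 1 = 2.

2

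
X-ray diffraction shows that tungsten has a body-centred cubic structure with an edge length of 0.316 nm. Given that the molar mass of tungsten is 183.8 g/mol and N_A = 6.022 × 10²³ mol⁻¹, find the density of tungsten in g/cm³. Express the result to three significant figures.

A BCC unit cell contains Z = 2 atoms.
Cell volume: a³ = (0.316 nm)³ = (3.160 × 10^-8 cm)³ = 3.155 × 10^-23 cm³.
ρ = Z·M/(N_A·a³) = 2 × 183.8 / (6.022 × 10²³ × 3.155 × 10^-23) = 19.35 g/cm³.

19.3 g/cm³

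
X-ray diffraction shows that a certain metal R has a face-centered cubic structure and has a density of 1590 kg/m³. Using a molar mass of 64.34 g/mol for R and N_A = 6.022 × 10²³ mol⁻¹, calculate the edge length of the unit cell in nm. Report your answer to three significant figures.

0.645 nm

With Z = 4 atoms per FCC cell, a³ = Z·M/(N_A·ρ) = 4 × 64.34 / (6.022 × 10²³ × 1.590 g/cm³) = 2.688 × 10^-22 cm³.
a = (2.688 × 10^-22)^(1/3) = 6.454 × 10^-8 cm = 0.645 nm.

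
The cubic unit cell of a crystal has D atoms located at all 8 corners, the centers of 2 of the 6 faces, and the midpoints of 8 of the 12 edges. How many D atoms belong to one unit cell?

Corner atoms are shared by 8 cells (1/8 each), face atoms by 2 (1/2 each), edge atoms by 4 (1/4 each).
Net atoms = 8 × 1/8 + 2 × 1/2 + 8 × 1/4 = 1 + 1 + 2 = 4.

4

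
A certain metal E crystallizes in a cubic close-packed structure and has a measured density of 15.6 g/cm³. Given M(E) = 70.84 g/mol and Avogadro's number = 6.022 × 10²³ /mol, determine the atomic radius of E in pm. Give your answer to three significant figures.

For an FCC cell (Z = 4), a³ = Z·M/(N_A·ρ) = 4 × 70.84 / (6.022 × 10²³ × 15.60) = 3.016 × 10^-23 cm³, so a = 3.113 × 10^-8 cm = 311.3 pm.
Atoms touch along the face diagonal, so √2·a = 4r, so r = 0.3536 × a = 110 pm.

110 pm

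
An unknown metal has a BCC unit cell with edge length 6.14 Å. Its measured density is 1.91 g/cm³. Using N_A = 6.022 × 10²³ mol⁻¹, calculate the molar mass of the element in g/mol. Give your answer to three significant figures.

A BCC cell has Z = 2 atoms; a = 6.140 × 10^-8 cm.
M = ρ·N_A·a³/Z = 1.91 × 6.022 × 10²³ × 2.315 × 10^-22 / 2 = 133 g/mol.

133 g/mol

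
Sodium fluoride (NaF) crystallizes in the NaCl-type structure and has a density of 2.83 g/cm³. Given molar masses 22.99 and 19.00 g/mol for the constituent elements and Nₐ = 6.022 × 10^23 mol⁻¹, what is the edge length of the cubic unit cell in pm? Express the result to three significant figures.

462 pm

M(NaF) = 41.99 g/mol; Z = 4 formula units per cell.
a³ = Z·M/(N_A·ρ) = 4 × 41.99 / (6.022 × 10²³ × 2.83) = 9.856 × 10^-23 cm³, so a = 4.619 × 10^-8 cm = 462 pm.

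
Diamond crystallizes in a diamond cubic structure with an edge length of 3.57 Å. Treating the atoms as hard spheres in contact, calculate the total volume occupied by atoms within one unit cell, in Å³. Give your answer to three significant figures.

15.5 Å³

In a diamond cubic lattice nearest neighbors lie along the body diagonal with √3·a = 8r, so r = 0.2165a = 0.7729 Å.
V_atoms = Z × (4/3)πr³ = 8 × (4/3)π × (0.7729)³ = 15.5 Å³.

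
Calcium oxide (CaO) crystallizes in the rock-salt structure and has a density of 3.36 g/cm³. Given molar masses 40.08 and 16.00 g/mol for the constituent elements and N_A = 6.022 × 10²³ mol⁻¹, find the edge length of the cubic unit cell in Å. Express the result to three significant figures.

M(CaO) = 56.08 g/mol; Z = 4 formula units per cell.
a³ = Z·M/(N_A·ρ) = 4 × 56.08 / (6.022 × 10²³ × 3.36) = 1.109 × 10^-22 cm³, so a = 4.804 × 10^-8 cm = 4.80 Å.

4.80 Å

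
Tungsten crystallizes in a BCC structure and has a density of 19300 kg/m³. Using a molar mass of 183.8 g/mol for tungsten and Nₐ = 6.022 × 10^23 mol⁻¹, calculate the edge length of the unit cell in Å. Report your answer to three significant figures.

With Z = 2 atoms per BCC cell, a³ = Z·M/(N_A·ρ) = 2 × 183.8 / (6.022 × 10²³ × 19.30 g/cm³) = 3.163 × 10^-23 cm³.
a = (3.163 × 10^-23)^(1/3) = 3.162 × 10^-8 cm = 3.16 Å.

3.16 Å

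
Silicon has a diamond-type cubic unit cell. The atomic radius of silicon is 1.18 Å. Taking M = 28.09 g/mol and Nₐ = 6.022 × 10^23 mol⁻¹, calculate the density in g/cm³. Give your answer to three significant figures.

2.30 g/cm³

In a diamond cubic lattice, nearest neighbors lie along the body diagonal with √3·a = 8r, giving a = 5.450 Å = 5.450 × 10^-8 cm.
With Z = 8, ρ = Z·M/(N_A·a³) = 8 × 28.09 / (6.022 × 10²³ × 1.619 × 10^-22) = 2.305 g/cm³.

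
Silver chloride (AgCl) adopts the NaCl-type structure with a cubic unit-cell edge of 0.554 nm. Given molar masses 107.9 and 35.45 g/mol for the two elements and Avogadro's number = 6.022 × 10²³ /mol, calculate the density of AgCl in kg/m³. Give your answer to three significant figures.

The NaCl-type structure contains Z = 4 formula units per cell; M(AgCl) = 107.9 + 35.45 = 143.35 g/mol.
a³ = (5.540 × 10^-8 cm)³ = 1.700 × 10^-22 cm³.
ρ = 4 × 143.35 / (6.022 × 10²³ × 1.700 × 10^-22) = 5.600 g/cm³ = 5600 kg/m³.

5600 kg/m³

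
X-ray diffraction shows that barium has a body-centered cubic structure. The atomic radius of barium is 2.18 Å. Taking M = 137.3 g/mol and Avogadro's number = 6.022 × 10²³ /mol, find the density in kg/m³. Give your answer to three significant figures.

In a BCC lattice, atoms touch along the body diagonal, so √3·a = 4r, giving a = 5.034 Å = 5.034 × 10^-8 cm.
With Z = 2, ρ = Z·M/(N_A·a³) = 2 × 137.3 / (6.022 × 10²³ × 1.276 × 10^-22) = 3.573 g/cm³ = 3570 kg/m³.

3570 kg/m³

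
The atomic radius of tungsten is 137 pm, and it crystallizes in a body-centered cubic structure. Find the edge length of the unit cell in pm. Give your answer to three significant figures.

In a BCC lattice, atoms touch along the body diagonal, so √3·a = 4r.
a = 4r/√3 = 4 × 137 / 1.7321 = 316 pm.

316 pm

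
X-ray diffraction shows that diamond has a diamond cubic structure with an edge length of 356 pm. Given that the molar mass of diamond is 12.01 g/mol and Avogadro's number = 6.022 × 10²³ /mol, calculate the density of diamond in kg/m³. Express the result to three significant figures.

A diamond cubic unit cell contains Z = 8 atoms.
Cell volume: a³ = (356 pm)³ = (3.560 × 10^-8 cm)³ = 4.512 × 10^-23 cm³.
ρ = Z·M/(N_A·a³) = 8 × 12.01 / (6.022 × 10²³ × 4.512 × 10^-23) = 3.536 g/cm³ = 3540 kg/m³.

3540 kg/m³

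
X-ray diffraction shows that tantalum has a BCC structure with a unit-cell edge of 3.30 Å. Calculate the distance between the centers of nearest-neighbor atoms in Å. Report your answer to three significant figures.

2.86 Å

In a BCC structure, atoms touch along the body diagonal, so √3·a = 4r; the nearest-neighbor distance equals 2r = 0.8660·a.
d = 0.8660 × 3.30 = 2.86 Å.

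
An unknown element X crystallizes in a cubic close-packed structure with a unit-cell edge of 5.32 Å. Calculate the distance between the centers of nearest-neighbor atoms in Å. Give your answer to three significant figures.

3.76 Å

In an FCC structure, atoms touch along the face diagonal, so √2·a = 4r; the nearest-neighbor distance equals 2r = 0.7071·a.
d = 0.7071 × 5.32 = 3.76 Å.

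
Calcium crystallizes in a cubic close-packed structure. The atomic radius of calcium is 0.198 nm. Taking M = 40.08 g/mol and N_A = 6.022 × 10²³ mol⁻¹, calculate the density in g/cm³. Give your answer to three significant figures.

1.52 g/cm³

In an FCC lattice, atoms touch along the face diagonal, so √2·a = 4r, giving a = 0.5600 nm = 5.600 × 10^-8 cm.
With Z = 4, ρ = Z·M/(N_A·a³) = 4 × 40.08 / (6.022 × 10²³ × 1.756 × 10^-22) = 1.516 g/cm³.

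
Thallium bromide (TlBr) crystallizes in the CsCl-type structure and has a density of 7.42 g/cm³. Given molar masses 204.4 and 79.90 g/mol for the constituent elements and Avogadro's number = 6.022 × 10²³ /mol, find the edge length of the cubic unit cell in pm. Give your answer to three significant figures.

M(TlBr) = 284.3 g/mol; Z = 1 formula unit per cell.
a³ = Z·M/(N_A·ρ) = 1 × 284.3 / (6.022 × 10²³ × 7.42) = 6.363 × 10^-23 cm³, so a = 3.992 × 10^-8 cm = 399 pm.

399 pm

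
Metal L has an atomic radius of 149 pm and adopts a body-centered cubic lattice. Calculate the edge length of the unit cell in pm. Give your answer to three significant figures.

344 pm

In a BCC lattice, atoms touch along the body diagonal, so √3·a = 4r.
a = 4r/√3 = 4 × 149 / 1.7321 = 344 pm.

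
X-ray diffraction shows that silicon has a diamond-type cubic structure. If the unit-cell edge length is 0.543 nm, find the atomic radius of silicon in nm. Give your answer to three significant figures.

In a diamond cubic lattice, nearest neighbors lie along the body diagonal with √3·a = 8r.
r = √3·a/8 = 1.7321 × 0.543 / 8 = 0.118 nm.

0.118 nm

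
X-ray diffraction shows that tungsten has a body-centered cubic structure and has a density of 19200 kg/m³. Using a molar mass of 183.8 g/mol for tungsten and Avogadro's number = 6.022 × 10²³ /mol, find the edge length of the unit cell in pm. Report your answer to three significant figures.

With Z = 2 atoms per BCC cell, a³ = Z·M/(N_A·ρ) = 2 × 183.8 / (6.022 × 10²³ × 19.20 g/cm³) = 3.179 × 10^-23 cm³.
a = (3.179 × 10^-23)^(1/3) = 3.168 × 10^-8 cm = 317 pm.

317 pm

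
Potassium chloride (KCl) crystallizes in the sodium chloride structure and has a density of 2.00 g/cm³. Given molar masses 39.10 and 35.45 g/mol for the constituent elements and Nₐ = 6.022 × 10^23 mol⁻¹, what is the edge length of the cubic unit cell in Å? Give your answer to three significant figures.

M(KCl) = 74.55 g/mol; Z = 4 formula units per cell.
a³ = Z·M/(N_A·ρ) = 4 × 74.55 / (6.022 × 10²³ × 2.00) = 2.476 × 10^-22 cm³, so a = 6.279 × 10^-8 cm = 6.28 Å.

6.28 Å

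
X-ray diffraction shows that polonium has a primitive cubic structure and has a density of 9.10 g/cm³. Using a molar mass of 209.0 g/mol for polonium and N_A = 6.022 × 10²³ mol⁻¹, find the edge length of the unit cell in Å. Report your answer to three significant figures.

With Z = 1 atom per simple cubic cell, a³ = Z·M/(N_A·ρ) = 1 × 209.0 / (6.022 × 10²³ × 9.100 g/cm³) = 3.814 × 10^-23 cm³.
a = (3.814 × 10^-23)^(1/3) = 3.366 × 10^-8 cm = 3.37 Å.

3.37 Å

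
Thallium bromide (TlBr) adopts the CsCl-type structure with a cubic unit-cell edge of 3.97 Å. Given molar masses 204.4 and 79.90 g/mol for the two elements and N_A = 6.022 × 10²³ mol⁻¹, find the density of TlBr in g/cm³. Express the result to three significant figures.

7.55 g/cm³

The CsCl-type structure contains Z = 1 formula unit per cell; M(TlBr) = 204.4 + 79.90 = 284.3 g/mol.
a³ = (3.970 × 10^-8 cm)³ = 6.257 × 10^-23 cm³.
ρ = 1 × 284.3 / (6.022 × 10²³ × 6.257 × 10^-23) = 7.545 g/cm³.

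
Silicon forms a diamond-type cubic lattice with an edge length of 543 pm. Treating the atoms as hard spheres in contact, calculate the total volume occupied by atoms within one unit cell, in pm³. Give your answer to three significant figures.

In a diamond cubic lattice nearest neighbors lie along the body diagonal with √3·a = 8r, so r = 0.2165a = 117.6 pm.
V_atoms = Z × (4/3)πr³ = 8 × (4/3)π × (117.6)³ = 5.44 × 10^7 pm³.

5.44 × 10^7 pm³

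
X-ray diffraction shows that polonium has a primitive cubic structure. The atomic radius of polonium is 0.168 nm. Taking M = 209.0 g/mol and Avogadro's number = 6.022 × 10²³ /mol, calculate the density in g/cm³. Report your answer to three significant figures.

In a simple cubic lattice, atoms touch along the cell edge, so a = 2r, giving a = 0.3360 nm = 3.360 × 10^-8 cm.
With Z = 1, ρ = Z·M/(N_A·a³) = 1 × 209.0 / (6.022 × 10²³ × 3.793 × 10^-23) = 9.149 g/cm³.

9.15 g/cm³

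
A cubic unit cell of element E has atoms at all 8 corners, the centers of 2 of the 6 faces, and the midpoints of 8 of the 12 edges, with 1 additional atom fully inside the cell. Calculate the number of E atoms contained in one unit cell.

Corner atoms are shared by 8 cells (1/8 each), face atoms by 2 (1/2 each), edge atoms by 4 (1/4 each), interior atoms are unshared.
Net atoms = 8 × 1/8 + 2 × 1/2 + 8 × 1/4 + 1 = 1 + 1 + 2 + 1 = 5.

5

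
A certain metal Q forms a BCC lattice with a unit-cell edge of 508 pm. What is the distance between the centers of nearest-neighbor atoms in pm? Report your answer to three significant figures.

440 pm

In a BCC structure, atoms touch along the body diagonal, so √3·a = 4r; the nearest-neighbor distance equals 2r = 0.8660·a.
d = 0.8660 × 508 = 440 pm.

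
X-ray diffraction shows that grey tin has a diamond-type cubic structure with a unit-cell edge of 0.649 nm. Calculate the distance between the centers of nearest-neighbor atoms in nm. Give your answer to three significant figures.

0.281 nm

In a diamond cubic structure, nearest neighbors lie along the body diagonal with √3·a = 8r; the nearest-neighbor distance equals 2r = 0.4330·a.
d = 0.4330 × 0.649 = 0.281 nm.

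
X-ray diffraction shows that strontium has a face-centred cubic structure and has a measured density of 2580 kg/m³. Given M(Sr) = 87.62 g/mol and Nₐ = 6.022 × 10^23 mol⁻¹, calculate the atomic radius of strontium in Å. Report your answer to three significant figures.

2.15 Å

For an FCC cell (Z = 4), a³ = Z·M/(N_A·ρ) = 4 × 87.62 / (6.022 × 10²³ × 2.580) = 2.256 × 10^-22 cm³, so a = 6.087 × 10^-8 cm = 6.087 Å.
Atoms touch along the face diagonal, so √2·a = 4r, so r = 0.3536 × a = 2.15 Å.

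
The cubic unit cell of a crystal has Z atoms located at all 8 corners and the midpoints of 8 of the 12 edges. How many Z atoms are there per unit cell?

Corner atoms are shared by 8 cells (1/8 each), edge atoms by 4 (1/4 each).
Net atoms = 8 × 1/8 + 8 × 1/4 = 1 + 2 = 3.

3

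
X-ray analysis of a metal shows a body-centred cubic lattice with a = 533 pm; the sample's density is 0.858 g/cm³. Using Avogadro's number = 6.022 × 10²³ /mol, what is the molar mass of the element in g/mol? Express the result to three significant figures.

A BCC cell has Z = 2 atoms; a = 5.330 × 10^-8 cm.
M = ρ·N_A·a³/Z = 0.858 × 6.022 × 10²³ × 1.514 × 10^-22 / 2 = 39.1 g/mol.

39.1 g/mol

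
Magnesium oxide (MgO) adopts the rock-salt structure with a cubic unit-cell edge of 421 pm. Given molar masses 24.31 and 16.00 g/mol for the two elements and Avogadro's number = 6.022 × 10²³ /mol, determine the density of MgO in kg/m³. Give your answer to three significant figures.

3590 kg/m³

The rock-salt structure contains Z = 4 formula units per cell; M(MgO) = 24.31 + 16.00 = 40.31 g/mol.
a³ = (4.210 × 10^-8 cm)³ = 7.462 × 10^-23 cm³.
ρ = 4 × 40.31 / (6.022 × 10²³ × 7.462 × 10^-23) = 3.588 g/cm³ = 3590 kg/m³.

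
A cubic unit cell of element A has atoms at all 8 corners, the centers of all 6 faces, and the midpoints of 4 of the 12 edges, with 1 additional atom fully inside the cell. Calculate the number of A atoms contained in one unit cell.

6

Corner atoms are shared by 8 cells (1/8 each), face atoms by 2 (1/2 each), edge atoms by 4 (1/4 each), interior atoms are unshared.
Net atoms = 8 × 1/8 + 6 × 1/2 + 4 × 1/4 + 1 = 1 + 3 + 1 + 1 = 6.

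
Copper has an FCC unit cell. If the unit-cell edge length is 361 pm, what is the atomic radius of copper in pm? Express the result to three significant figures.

In an FCC lattice, atoms touch along the face diagonal, so √2·a = 4r.
r = √2·a/4 = 1.4142 × 361 / 4 = 128 pm.

128 pm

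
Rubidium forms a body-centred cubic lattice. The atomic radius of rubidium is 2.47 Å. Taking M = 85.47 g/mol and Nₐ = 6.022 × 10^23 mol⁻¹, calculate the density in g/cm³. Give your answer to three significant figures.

In a BCC lattice, atoms touch along the body diagonal, so √3·a = 4r, giving a = 5.704 Å = 5.704 × 10^-8 cm.
With Z = 2, ρ = Z·M/(N_A·a³) = 2 × 85.47 / (6.022 × 10²³ × 1.856 × 10^-22) = 1.529 g/cm³.

1.53 g/cm³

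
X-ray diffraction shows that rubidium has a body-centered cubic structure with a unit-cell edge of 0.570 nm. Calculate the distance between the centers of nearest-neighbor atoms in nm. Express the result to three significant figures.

In a BCC structure, atoms touch along the body diagonal, so √3·a = 4r; the nearest-neighbor distance equals 2r = 0.8660·a.
d = 0.8660 × 0.570 = 0.494 nm.

0.494 nm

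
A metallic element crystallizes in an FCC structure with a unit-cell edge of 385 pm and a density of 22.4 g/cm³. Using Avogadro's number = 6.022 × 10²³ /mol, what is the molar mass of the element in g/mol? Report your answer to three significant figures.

192 g/mol

An FCC cell has Z = 4 atoms; a = 3.850 × 10^-8 cm.
M = ρ·N_A·a³/Z = 22.4 × 6.022 × 10²³ × 5.707 × 10^-23 / 4 = 192 g/mol.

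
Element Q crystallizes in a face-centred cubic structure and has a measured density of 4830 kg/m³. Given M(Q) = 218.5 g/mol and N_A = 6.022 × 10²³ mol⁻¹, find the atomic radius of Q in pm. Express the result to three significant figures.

237 pm

For an FCC cell (Z = 4), a³ = Z·M/(N_A·ρ) = 4 × 218.5 / (6.022 × 10²³ × 4.830) = 3.005 × 10^-22 cm³, so a = 6.698 × 10^-8 cm = 669.8 pm.
Atoms touch along the face diagonal, so √2·a = 4r, so r = 0.3536 × a = 237 pm.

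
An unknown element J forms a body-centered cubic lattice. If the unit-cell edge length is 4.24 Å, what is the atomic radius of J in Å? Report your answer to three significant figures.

1.84 Å

In a BCC lattice, atoms touch along the body diagonal, so √3·a = 4r.
r = √3·a/4 = 1.7321 × 4.24 / 4 = 1.84 Å.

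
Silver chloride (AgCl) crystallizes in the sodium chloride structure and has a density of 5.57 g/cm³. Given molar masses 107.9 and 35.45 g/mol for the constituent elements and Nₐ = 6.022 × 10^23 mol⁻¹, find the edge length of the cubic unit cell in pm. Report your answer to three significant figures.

M(AgCl) = 143.35 g/mol; Z = 4 formula units per cell.
a³ = Z·M/(N_A·ρ) = 4 × 143.35 / (6.022 × 10²³ × 5.57) = 1.709 × 10^-22 cm³, so a = 5.550 × 10^-8 cm = 555 pm.

555 pm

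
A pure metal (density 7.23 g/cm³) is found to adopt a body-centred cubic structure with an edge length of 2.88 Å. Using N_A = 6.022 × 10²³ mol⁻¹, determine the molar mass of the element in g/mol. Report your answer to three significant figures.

52.0 g/mol

A BCC cell has Z = 2 atoms; a = 2.880 × 10^-8 cm.
M = ρ·N_A·a³/Z = 7.23 × 6.022 × 10²³ × 2.389 × 10^-23 / 2 = 52.0 g/mol.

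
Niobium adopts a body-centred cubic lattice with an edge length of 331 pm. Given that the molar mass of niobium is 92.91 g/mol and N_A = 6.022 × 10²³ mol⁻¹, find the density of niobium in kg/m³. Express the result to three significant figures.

A BCC unit cell contains Z = 2 atoms.
Cell volume: a³ = (331 pm)³ = (3.310 × 10^-8 cm)³ = 3.626 × 10^-23 cm³.
ρ = Z·M/(N_A·a³) = 2 × 92.91 / (6.022 × 10²³ × 3.626 × 10^-23) = 8.509 g/cm³ = 8510 kg/m³.

8510 kg/m³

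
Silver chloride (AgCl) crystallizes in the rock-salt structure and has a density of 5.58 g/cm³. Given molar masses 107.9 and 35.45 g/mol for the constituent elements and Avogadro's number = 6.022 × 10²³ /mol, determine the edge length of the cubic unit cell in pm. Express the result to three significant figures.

M(AgCl) = 143.35 g/mol; Z = 4 formula units per cell.
a³ = Z·M/(N_A·ρ) = 4 × 143.35 / (6.022 × 10²³ × 5.58) = 1.706 × 10^-22 cm³, so a = 5.547 × 10^-8 cm = 555 pm.

555 pm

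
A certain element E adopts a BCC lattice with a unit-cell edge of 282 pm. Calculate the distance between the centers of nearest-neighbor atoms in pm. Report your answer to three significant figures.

In a BCC structure, atoms touch along the body diagonal, so √3·a = 4r; the nearest-neighbor distance equals 2r = 0.8660·a.
d = 0.8660 × 282 = 244 pm.

244 pm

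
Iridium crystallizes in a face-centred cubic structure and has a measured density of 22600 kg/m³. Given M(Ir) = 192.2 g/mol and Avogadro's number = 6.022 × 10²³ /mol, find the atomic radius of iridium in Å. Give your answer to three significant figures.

For an FCC cell (Z = 4), a³ = Z·M/(N_A·ρ) = 4 × 192.2 / (6.022 × 10²³ × 22.60) = 5.649 × 10^-23 cm³, so a = 3.837 × 10^-8 cm = 3.837 Å.
Atoms touch along the face diagonal, so √2·a = 4r, so r = 0.3536 × a = 1.36 Å.

1.36 Å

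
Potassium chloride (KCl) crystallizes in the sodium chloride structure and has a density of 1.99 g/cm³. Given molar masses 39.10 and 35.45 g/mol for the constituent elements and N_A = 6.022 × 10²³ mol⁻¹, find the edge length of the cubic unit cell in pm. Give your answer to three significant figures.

629 pm

M(KCl) = 74.55 g/mol; Z = 4 formula units per cell.
a³ = Z·M/(N_A·ρ) = 4 × 74.55 / (6.022 × 10²³ × 1.99) = 2.488 × 10^-22 cm³, so a = 6.290 × 10^-8 cm = 629 pm.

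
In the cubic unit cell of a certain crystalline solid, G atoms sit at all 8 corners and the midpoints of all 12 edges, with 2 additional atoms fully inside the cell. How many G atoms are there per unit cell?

6

Corner atoms are shared by 8 cells (1/8 each), edge atoms by 4 (1/4 each), interior atoms are unshared.
Net atoms = 8 × 1/8 + 12 × 1/4 + 2 = 1 + 3 + 2 = 6.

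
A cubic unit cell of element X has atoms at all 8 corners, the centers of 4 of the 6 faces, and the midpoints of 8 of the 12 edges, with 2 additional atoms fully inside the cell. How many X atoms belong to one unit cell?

7

Corner atoms are shared by 8 cells (1/8 each), face atoms by 2 (1/2 each), edge atoms by 4 (1/4 each), interior atoms are unshared.
Net atoms = 8 × 1/8 + 4 × 1/2 + 8 × 1/4 + 2 = 1 + 2 + 2 + 2 = 7.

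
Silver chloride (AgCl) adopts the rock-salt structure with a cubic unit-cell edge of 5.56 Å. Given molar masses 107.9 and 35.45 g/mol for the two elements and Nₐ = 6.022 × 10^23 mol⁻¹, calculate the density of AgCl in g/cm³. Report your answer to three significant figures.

5.54 g/cm³

The rock-salt structure contains Z = 4 formula units per cell; M(AgCl) = 107.9 + 35.45 = 143.35 g/mol.
a³ = (5.560 × 10^-8 cm)³ = 1.719 × 10^-22 cm³.
ρ = 4 × 143.35 / (6.022 × 10²³ × 1.719 × 10^-22) = 5.540 g/cm³.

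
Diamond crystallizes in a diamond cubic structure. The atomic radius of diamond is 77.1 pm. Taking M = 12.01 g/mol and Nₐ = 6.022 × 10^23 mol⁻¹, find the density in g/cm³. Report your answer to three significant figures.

3.53 g/cm³

In a diamond cubic lattice, nearest neighbors lie along the body diagonal with √3·a = 8r, giving a = 356.1 pm = 3.561 × 10^-8 cm.
With Z = 8, ρ = Z·M/(N_A·a³) = 8 × 12.01 / (6.022 × 10²³ × 4.516 × 10^-23) = 3.533 g/cm³.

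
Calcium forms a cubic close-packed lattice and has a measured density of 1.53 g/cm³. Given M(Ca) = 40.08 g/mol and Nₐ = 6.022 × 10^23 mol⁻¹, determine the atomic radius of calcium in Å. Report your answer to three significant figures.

1.97 Å

For an FCC cell (Z = 4), a³ = Z·M/(N_A·ρ) = 4 × 40.08 / (6.022 × 10²³ × 1.530) = 1.740 × 10^-22 cm³, so a = 5.583 × 10^-8 cm = 5.583 Å.
Atoms touch along the face diagonal, so √2·a = 4r, so r = 0.3536 × a = 1.97 Å.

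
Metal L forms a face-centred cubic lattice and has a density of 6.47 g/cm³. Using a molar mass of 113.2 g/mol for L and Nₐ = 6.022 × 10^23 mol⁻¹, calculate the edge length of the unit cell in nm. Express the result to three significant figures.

With Z = 4 atoms per FCC cell, a³ = Z·M/(N_A·ρ) = 4 × 113.2 / (6.022 × 10²³ × 6.470 g/cm³) = 1.162 × 10^-22 cm³.
a = (1.162 × 10^-22)^(1/3) = 4.880 × 10^-8 cm = 0.488 nm.

0.488 nm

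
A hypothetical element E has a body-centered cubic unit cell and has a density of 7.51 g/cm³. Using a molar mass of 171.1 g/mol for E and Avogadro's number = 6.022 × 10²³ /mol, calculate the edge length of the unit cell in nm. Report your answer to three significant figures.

With Z = 2 atoms per BCC cell, a³ = Z·M/(N_A·ρ) = 2 × 171.1 / (6.022 × 10²³ × 7.510 g/cm³) = 7.567 × 10^-23 cm³.
a = (7.567 × 10^-23)^(1/3) = 4.230 × 10^-8 cm = 0.423 nm.

0.423 nm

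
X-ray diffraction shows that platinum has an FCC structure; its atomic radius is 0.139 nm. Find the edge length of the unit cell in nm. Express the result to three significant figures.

0.393 nm

In an FCC lattice, atoms touch along the face diagonal, so √2·a = 4r.
a = 4r/√2 = 4 × 0.139 / 1.4142 = 0.393 nm.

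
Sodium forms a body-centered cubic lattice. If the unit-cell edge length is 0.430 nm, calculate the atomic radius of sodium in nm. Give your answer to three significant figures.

0.186 nm

In a BCC lattice, atoms touch along the body diagonal, so √3·a = 4r.
r = √3·a/4 = 1.7321 × 0.430 / 4 = 0.186 nm.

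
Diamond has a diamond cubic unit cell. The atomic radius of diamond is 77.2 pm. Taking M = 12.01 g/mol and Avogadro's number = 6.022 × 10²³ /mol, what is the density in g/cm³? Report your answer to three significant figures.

3.52 g/cm³

In a diamond cubic lattice, nearest neighbors lie along the body diagonal with √3·a = 8r, giving a = 356.6 pm = 3.566 × 10^-8 cm.
With Z = 8, ρ = Z·M/(N_A·a³) = 8 × 12.01 / (6.022 × 10²³ × 4.534 × 10^-23) = 3.519 g/cm³.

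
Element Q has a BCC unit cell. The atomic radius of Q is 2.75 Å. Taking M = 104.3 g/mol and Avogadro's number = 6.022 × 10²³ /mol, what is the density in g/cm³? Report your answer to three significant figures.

In a BCC lattice, atoms touch along the body diagonal, so √3·a = 4r, giving a = 6.351 Å = 6.351 × 10^-8 cm.
With Z = 2, ρ = Z·M/(N_A·a³) = 2 × 104.3 / (6.022 × 10²³ × 2.562 × 10^-22) = 1.352 g/cm³.

1.35 g/cm³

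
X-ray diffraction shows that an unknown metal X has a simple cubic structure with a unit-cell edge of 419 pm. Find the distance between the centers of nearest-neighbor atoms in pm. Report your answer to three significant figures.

In a simple cubic structure, atoms touch along the cell edge, so a = 2r; the nearest-neighbor distance equals 2r = 1.000·a.
d = 1.000 × 419 = 419 pm.

419 pm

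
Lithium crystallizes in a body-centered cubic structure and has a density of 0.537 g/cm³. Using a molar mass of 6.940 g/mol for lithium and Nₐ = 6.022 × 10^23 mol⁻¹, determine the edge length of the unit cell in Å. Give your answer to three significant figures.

3.50 Å

With Z = 2 atoms per BCC cell, a³ = Z·M/(N_A·ρ) = 2 × 6.940 / (6.022 × 10²³ × 0.5370 g/cm³) = 4.292 × 10^-23 cm³.
a = (4.292 × 10^-23)^(1/3) = 3.501 × 10^-8 cm = 3.50 Å.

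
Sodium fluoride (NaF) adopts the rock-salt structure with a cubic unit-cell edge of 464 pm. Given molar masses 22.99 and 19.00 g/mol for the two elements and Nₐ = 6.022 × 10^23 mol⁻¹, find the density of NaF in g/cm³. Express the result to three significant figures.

The rock-salt structure contains Z = 4 formula units per cell; M(NaF) = 22.99 + 19.00 = 41.99 g/mol.
a³ = (4.640 × 10^-8 cm)³ = 9.990 × 10^-23 cm³.
ρ = 4 × 41.99 / (6.022 × 10²³ × 9.990 × 10^-23) = 2.792 g/cm³.

2.79 g/cm³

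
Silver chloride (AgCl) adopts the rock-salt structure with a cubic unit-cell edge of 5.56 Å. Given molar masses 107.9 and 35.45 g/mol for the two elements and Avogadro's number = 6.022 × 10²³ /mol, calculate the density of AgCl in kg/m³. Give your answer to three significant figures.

5540 kg/m³

The rock-salt structure contains Z = 4 formula units per cell; M(AgCl) = 107.9 + 35.45 = 143.35 g/mol.
a³ = (5.560 × 10^-8 cm)³ = 1.719 × 10^-22 cm³.
ρ = 4 × 143.35 / (6.022 × 10²³ × 1.719 × 10^-22) = 5.540 g/cm³ = 5540 kg/m³.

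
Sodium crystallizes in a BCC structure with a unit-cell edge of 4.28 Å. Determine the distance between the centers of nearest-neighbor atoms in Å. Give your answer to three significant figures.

3.71 Å

In a BCC structure, atoms touch along the body diagonal, so √3·a = 4r; the nearest-neighbor distance equals 2r = 0.8660·a.
d = 0.8660 × 4.28 = 3.71 Å.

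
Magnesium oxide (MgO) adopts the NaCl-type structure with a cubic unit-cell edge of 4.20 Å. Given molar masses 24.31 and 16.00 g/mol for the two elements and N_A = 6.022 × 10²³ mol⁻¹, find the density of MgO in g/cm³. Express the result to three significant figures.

3.61 g/cm³

The NaCl-type structure contains Z = 4 formula units per cell; M(MgO) = 24.31 + 16.00 = 40.31 g/mol.
a³ = (4.200 × 10^-8 cm)³ = 7.409 × 10^-23 cm³.
ρ = 4 × 40.31 / (6.022 × 10²³ × 7.409 × 10^-23) = 3.614 g/cm³.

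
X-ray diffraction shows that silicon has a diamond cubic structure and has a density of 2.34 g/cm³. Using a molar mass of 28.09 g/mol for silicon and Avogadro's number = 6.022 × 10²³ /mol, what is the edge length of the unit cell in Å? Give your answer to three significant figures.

5.42 Å

With Z = 8 atoms per diamond cubic cell, a³ = Z·M/(N_A·ρ) = 8 × 28.09 / (6.022 × 10²³ × 2.340 g/cm³) = 1.595 × 10^-22 cm³.
a = (1.595 × 10^-22)^(1/3) = 5.423 × 10^-8 cm = 5.42 Å.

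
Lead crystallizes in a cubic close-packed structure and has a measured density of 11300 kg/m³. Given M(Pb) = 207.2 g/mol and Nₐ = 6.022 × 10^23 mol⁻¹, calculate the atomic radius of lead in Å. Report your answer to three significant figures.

For an FCC cell (Z = 4), a³ = Z·M/(N_A·ρ) = 4 × 207.2 / (6.022 × 10²³ × 11.30) = 1.218 × 10^-22 cm³, so a = 4.957 × 10^-8 cm = 4.957 Å.
Atoms touch along the face diagonal, so √2·a = 4r, so r = 0.3536 × a = 1.75 Å.

1.75 Å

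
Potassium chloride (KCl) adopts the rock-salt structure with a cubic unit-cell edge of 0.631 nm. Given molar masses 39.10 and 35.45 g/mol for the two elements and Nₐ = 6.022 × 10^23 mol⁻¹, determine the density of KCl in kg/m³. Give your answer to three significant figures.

The rock-salt structure contains Z = 4 formula units per cell; M(KCl) = 39.10 + 35.45 = 74.55 g/mol.
a³ = (6.310 × 10^-8 cm)³ = 2.512 × 10^-22 cm³.
ρ = 4 × 74.55 / (6.022 × 10²³ × 2.512 × 10^-22) = 1.971 g/cm³ = 1970 kg/m³.

1970 kg/m³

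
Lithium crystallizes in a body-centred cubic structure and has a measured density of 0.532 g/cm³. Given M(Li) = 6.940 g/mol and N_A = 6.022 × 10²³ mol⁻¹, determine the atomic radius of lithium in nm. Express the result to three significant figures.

0.152 nm

For a BCC cell (Z = 2), a³ = Z·M/(N_A·ρ) = 2 × 6.940 / (6.022 × 10²³ × 0.5320) = 4.332 × 10^-23 cm³, so a = 3.512 × 10^-8 cm = 0.3512 nm.
Atoms touch along the body diagonal, so √3·a = 4r, so r = 0.4330 × a = 0.152 nm.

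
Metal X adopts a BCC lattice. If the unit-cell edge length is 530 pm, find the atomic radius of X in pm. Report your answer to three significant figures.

229 pm

In a BCC lattice, atoms touch along the body diagonal, so √3·a = 4r.
r = √3·a/4 = 1.7321 × 530 / 4 = 229 pm.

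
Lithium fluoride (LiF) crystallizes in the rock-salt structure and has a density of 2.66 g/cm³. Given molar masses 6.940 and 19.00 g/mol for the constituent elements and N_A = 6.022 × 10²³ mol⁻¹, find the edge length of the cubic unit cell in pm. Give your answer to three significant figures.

402 pm

M(LiF) = 25.94 g/mol; Z = 4 formula units per cell.
a³ = Z·M/(N_A·ρ) = 4 × 25.94 / (6.022 × 10²³ × 2.66) = 6.478 × 10^-23 cm³, so a = 4.016 × 10^-8 cm = 402 pm.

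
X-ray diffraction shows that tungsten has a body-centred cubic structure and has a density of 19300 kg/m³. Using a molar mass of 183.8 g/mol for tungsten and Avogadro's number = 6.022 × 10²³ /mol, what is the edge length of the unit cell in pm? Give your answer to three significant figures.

316 pm

With Z = 2 atoms per BCC cell, a³ = Z·M/(N_A·ρ) = 2 × 183.8 / (6.022 × 10²³ × 19.30 g/cm³) = 3.163 × 10^-23 cm³.
a = (3.163 × 10^-23)^(1/3) = 3.162 × 10^-8 cm = 316 pm.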